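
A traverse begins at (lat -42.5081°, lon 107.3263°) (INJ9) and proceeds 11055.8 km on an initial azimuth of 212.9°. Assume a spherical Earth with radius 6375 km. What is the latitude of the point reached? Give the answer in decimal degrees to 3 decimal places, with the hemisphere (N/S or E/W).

δ = d/R = 11055.8/6375 = 1.734243 rad
φ₂ = arcsin(sin φ₁ cos δ + cos φ₁ sin δ cos θ)
   = arcsin(-0.67569·-0.16272 + 0.73718·0.98667·-0.83962) = -30.04991°
λ₂ = λ₁ + atan2(sin θ sin δ cos φ₁, cos δ − sin φ₁ sin φ₂) = -34.41915°

30.050°S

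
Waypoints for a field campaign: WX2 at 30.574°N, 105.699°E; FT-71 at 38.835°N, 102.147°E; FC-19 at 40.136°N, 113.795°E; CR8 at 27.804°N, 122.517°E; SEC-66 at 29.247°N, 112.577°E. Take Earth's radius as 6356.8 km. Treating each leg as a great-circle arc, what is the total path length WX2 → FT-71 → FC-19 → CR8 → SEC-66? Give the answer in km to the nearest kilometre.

4545 km

WX2→FT-71: c = 0.152887 rad, d = 971.87 km
FT-71→FC-19: c = 0.158417 rad, d = 1007.02 km
FC-19→CR8: c = 0.249216 rad, d = 1584.22 km
CR8→SEC-66: c = 0.154441 rad, d = 981.75 km
Total = 971.87 + 1007.02 + 1584.22 + 981.75 = 4544.87 km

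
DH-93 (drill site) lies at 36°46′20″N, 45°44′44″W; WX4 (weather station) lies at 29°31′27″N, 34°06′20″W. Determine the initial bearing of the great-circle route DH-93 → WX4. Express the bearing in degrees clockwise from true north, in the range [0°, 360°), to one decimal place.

123.3°

DH-93: φ = +36.77222°, λ = -45.74556°
WX4: φ = +29.52417°, λ = -34.10556°
Δλ = 11.6400°
y = sin Δλ · cos φ₂ = 0.175563
x = cos φ₁ sin φ₂ − sin φ₁ cos φ₂ cos Δλ = -0.115453
θ = atan2(y, x) = 123.3296° → 123.3296° (mod 360°)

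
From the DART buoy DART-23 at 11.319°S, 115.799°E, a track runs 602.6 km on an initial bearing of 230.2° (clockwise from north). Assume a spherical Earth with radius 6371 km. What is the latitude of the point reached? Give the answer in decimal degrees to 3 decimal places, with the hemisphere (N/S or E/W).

14.754°S

δ = d/R = 602.6/6371 = 0.094585 rad
φ₂ = arcsin(sin φ₁ cos δ + cos φ₁ sin δ cos θ)
   = arcsin(-0.19627·0.99553 + 0.98055·0.09444·-0.64011) = -14.75419°
λ₂ = λ₁ + atan2(sin θ sin δ cos φ₁, cos δ − sin φ₁ sin φ₂) = 111.49584°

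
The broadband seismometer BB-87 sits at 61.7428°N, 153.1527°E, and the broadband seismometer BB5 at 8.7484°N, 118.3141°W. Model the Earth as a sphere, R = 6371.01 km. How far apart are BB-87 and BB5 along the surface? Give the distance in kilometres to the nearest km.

9074 km

Δφ = -52.9944°,  Δλ = 88.5332°
a = sin²(Δφ/2) + cos φ₁ cos φ₂ sin²(Δλ/2) = 0.427026
c = 2·arcsin(√a) = 1.424325 rad = 81.6078°
d = R·c = 6371.01 × 1.424325 = 9074.4 km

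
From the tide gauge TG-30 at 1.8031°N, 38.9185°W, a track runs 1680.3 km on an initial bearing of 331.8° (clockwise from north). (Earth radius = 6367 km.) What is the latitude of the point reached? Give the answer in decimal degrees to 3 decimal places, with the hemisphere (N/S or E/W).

δ = d/R = 1680.3/6367 = 0.263908 rad
φ₂ = arcsin(sin φ₁ cos δ + cos φ₁ sin δ cos θ)
   = arcsin(0.03146·0.96538 + 0.99950·0.26085·0.88130) = 15.07920°
λ₂ = λ₁ + atan2(sin θ sin δ cos φ₁, cos δ − sin φ₁ sin φ₂) = -46.25307°

15.079°N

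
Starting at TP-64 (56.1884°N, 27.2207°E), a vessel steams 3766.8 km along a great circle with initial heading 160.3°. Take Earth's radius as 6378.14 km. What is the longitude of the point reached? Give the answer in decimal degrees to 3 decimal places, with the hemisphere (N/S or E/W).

δ = d/R = 3766.8/6378.14 = 0.590580 rad
φ₂ = arcsin(sin φ₁ cos δ + cos φ₁ sin δ cos θ)
   = arcsin(0.83087·0.83062 + 0.55646·0.55684·-0.94147) = 23.47884°
λ₂ = λ₁ + atan2(sin θ sin δ cos φ₁, cos δ − sin φ₁ sin φ₂) = 39.02987°

39.030°E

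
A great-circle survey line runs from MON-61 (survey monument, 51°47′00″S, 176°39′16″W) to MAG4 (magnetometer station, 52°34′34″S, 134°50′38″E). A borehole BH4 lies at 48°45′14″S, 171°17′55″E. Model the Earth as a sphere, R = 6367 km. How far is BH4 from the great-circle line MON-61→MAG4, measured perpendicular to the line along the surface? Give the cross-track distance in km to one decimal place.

561.3 km

MON-61: φ = -51.78333°, λ = -176.65444°
MAG4: φ = -52.57611°, λ = +134.84389°
BH4: φ = -48.75389°, λ = +171.29861°
δ₁₃ = central angle MON-61→BH4 = 0.144208 rad  (haversine)
θ₁₃ = bearing MON-61→BH4 = 286.760°,  θ₁₂ = bearing MON-61→MAG4 = 248.977°
dₓₜ = R·arcsin(sin δ₁₃ · sin(θ₁₃ − θ₁₂)) = 6367·arcsin(0.14371·sin(37.784°)) = 561.329 km
|dₓₜ| = 561.329 km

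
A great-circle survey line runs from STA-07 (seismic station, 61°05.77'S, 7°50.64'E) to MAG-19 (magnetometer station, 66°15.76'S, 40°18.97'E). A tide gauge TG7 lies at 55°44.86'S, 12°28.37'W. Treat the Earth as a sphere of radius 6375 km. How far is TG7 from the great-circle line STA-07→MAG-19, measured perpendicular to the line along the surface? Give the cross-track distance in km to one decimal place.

STA-07: φ = -61.09617°, λ = +7.84400°
MAG-19: φ = -66.26267°, λ = +40.31617°
TG7: φ = -55.74767°, λ = -12.47283°
δ₁₃ = central angle STA-07→TG7 = 0.206661 rad  (haversine)
θ₁₃ = bearing STA-07→TG7 = 287.751°,  θ₁₂ = bearing STA-07→MAG-19 = 123.885°
dₓₜ = R·arcsin(sin δ₁₃ · sin(θ₁₃ − θ₁₂)) = 6375·arcsin(0.20519·sin(163.866°)) = 363.706 km
|dₓₜ| = 363.706 km

363.7 km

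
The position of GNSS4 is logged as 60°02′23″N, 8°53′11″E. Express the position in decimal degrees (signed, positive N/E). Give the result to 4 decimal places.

+60.0397°, +8.8864°

lat: 60.0397° N → +60.0397°
lon: 8.8864° E → +8.8864°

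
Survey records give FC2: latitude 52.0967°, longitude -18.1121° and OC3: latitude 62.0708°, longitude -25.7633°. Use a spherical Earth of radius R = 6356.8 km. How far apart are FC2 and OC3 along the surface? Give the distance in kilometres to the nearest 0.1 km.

1197.0 km

Δφ = 9.9741°,  Δλ = -7.6512°
a = sin²(Δφ/2) + cos φ₁ cos φ₂ sin²(Δλ/2) = 0.008838
c = 2·arcsin(√a) = 0.188297 rad = 10.7886°
d = R·c = 6356.8 × 0.188297 = 1197.0 km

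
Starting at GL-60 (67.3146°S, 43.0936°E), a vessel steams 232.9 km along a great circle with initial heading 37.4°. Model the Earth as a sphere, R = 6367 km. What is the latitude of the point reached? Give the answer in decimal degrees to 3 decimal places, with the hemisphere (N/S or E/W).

δ = d/R = 232.9/6367 = 0.036579 rad
φ₂ = arcsin(sin φ₁ cos δ + cos φ₁ sin δ cos θ)
   = arcsin(-0.92264·0.99933 + 0.38567·0.03657·0.79441) = -65.61815°
λ₂ = λ₁ + atan2(sin θ sin δ cos φ₁, cos δ − sin φ₁ sin φ₂) = 46.17800°

65.618°S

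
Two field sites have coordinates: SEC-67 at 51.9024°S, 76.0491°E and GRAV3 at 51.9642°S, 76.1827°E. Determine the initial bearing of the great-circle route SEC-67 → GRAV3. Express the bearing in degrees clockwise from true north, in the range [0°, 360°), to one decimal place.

Δλ = 0.1336°
y = sin Δλ · cos φ₂ = 0.001437
x = cos φ₁ sin φ₂ − sin φ₁ cos φ₂ cos Δλ = -0.001080
θ = atan2(y, x) = 126.9309° → 126.9309° (mod 360°)

126.9°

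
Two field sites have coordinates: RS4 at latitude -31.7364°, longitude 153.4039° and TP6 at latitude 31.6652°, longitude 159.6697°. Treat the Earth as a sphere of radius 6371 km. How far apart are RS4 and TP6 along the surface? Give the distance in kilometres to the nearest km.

Δφ = 63.4016°,  Δλ = 6.2658°
a = sin²(Δφ/2) + cos φ₁ cos φ₂ sin²(Δλ/2) = 0.278295
c = 2·arcsin(√a) = 1.111397 rad = 63.6783°
d = R·c = 6371 × 1.111397 = 7080.7 km

7081 km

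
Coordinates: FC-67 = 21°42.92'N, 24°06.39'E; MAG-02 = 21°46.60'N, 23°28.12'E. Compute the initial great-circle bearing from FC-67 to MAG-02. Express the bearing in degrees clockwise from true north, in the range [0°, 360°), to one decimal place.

FC-67: φ = +21.71533°, λ = +24.10650°
MAG-02: φ = +21.77667°, λ = +23.46867°
Δλ = -0.6378°
y = sin Δλ · cos φ₂ = -0.010338
x = cos φ₁ sin φ₂ − sin φ₁ cos φ₂ cos Δλ = 0.001092
θ = atan2(y, x) = -83.9713° → 276.0287° (mod 360°)

276.0°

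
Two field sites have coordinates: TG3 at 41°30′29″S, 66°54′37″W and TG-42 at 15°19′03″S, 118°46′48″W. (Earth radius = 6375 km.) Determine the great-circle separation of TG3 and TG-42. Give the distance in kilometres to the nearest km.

TG3: φ = -41.50806°, λ = -66.91028°
TG-42: φ = -15.31750°, λ = -118.78000°
Δφ = 26.1906°,  Δλ = -51.8697°
a = sin²(Δφ/2) + cos φ₁ cos φ₂ sin²(Δλ/2) = 0.189484
c = 2·arcsin(√a) = 0.900738 rad = 51.6085°
d = R·c = 6375 × 0.900738 = 5742.2 km

5742 km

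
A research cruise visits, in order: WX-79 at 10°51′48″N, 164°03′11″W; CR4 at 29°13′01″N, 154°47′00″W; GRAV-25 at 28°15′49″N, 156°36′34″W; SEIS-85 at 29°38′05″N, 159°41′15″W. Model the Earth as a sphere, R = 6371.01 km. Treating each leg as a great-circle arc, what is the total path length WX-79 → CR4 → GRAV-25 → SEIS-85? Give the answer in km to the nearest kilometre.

WX-79: φ = +10.86333°, λ = -164.05306°
CR4: φ = +29.21694°, λ = -154.78333°
GRAV-25: φ = +28.26361°, λ = -156.60944°
SEIS-85: φ = +29.63472°, λ = -159.68750°
WX-79→CR4: c = 0.354161 rad, d = 2256.36 km
CR4→GRAV-25: c = 0.032523 rad, d = 207.20 km
GRAV-25→SEIS-85: c = 0.052747 rad, d = 336.05 km
Total = 2256.36 + 207.20 + 336.05 = 2799.62 km

2800 km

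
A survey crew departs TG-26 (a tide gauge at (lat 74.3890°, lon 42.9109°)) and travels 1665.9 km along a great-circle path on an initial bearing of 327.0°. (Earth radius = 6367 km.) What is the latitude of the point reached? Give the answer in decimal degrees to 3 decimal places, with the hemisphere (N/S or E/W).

δ = d/R = 1665.9/6367 = 0.261646 rad
φ₂ = arcsin(sin φ₁ cos δ + cos φ₁ sin δ cos θ)
   = arcsin(0.96311·0.96597 + 0.26910·0.25867·0.83867) = 81.38279°
λ₂ = λ₁ + atan2(sin θ sin δ cos φ₁, cos δ − sin φ₁ sin φ₂) = -27.18540°

81.383°N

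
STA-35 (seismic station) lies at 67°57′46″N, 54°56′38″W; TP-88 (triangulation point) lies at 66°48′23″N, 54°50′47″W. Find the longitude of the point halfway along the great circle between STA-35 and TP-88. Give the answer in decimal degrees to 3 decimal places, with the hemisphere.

STA-35: φ = +67.96278°, λ = -54.94389°
TP-88: φ = +66.80639°, λ = -54.84639°
Bx = cos φ₂ cos Δλ = 0.393839,  By = cos φ₂ sin Δλ = 0.000670
φₘ = atan2(sin φ₁ + sin φ₂, √((cos φ₁ + Bx)² + By²)) = 67.38459°
λₘ = λ₁ + atan2(By, cos φ₁ + Bx) = -54.89396°

54.894°W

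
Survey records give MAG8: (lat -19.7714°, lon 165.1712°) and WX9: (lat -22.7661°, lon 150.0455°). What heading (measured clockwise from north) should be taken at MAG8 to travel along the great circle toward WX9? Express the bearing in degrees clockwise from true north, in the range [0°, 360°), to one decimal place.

Δλ = -15.1257°
y = sin Δλ · cos φ₂ = -0.240608
x = cos φ₁ sin φ₂ − sin φ₁ cos φ₂ cos Δλ = -0.063050
θ = atan2(y, x) = -104.6838° → 255.3162° (mod 360°)

255.3°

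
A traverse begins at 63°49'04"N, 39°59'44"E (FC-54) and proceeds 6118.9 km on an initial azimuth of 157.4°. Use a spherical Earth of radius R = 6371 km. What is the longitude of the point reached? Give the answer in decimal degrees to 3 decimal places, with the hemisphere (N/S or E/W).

58.669°E

FC-54: φ = +63.81778°, λ = +39.99556°
δ = d/R = 6118.9/6371 = 0.960430 rad
φ₂ = arcsin(sin φ₁ cos δ + cos φ₁ sin δ cos θ)
   = arcsin(0.89740·0.57317 + 0.44123·0.81944·-0.92321) = 10.40258°
λ₂ = λ₁ + atan2(sin θ sin δ cos φ₁, cos δ − sin φ₁ sin φ₂) = 58.66869°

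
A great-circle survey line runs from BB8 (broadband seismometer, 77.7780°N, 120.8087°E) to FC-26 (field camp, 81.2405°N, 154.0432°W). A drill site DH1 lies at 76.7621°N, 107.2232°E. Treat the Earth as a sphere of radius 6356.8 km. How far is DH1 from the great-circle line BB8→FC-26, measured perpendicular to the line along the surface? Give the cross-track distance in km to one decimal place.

δ₁₃ = central angle BB8→DH1 = 0.055027 rad  (haversine)
θ₁₃ = bearing BB8→DH1 = 257.965°,  θ₁₂ = bearing BB8→FC-26 = 37.656°
dₓₜ = R·arcsin(sin δ₁₃ · sin(θ₁₃ − θ₁₂)) = 6356.8·arcsin(0.05500·sin(220.309°)) = -226.217 km
|dₓₜ| = 226.217 km

226.2 km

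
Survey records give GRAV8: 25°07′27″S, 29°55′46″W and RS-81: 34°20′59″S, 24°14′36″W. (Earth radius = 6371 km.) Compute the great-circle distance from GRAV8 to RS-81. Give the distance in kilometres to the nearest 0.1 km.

GRAV8: φ = -25.12417°, λ = -29.92944°
RS-81: φ = -34.34972°, λ = -24.24333°
Δφ = -9.2256°,  Δλ = 5.6861°
a = sin²(Δφ/2) + cos φ₁ cos φ₂ sin²(Δλ/2) = 0.008307
c = 2·arcsin(√a) = 0.182534 rad = 10.4584°
d = R·c = 6371 × 0.182534 = 1162.9 km

1162.9 km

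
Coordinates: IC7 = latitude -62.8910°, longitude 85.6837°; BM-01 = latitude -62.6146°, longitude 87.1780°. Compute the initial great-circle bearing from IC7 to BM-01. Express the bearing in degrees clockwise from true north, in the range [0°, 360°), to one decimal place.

68.7°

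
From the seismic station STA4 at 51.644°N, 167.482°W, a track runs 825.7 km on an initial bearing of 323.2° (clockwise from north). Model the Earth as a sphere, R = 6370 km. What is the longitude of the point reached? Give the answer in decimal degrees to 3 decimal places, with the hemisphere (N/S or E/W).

175.730°W

δ = d/R = 825.7/6370 = 0.129623 rad
φ₂ = arcsin(sin φ₁ cos δ + cos φ₁ sin δ cos θ)
   = arcsin(0.78417·0.99161 + 0.62055·0.12926·0.80073) = 57.33280°
λ₂ = λ₁ + atan2(sin θ sin δ cos φ₁, cos δ − sin φ₁ sin φ₂) = -175.72972°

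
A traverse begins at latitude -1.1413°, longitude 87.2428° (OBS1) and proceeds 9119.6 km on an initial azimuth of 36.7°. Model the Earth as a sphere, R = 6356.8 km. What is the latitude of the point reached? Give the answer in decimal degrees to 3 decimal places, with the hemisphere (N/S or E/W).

52.325°N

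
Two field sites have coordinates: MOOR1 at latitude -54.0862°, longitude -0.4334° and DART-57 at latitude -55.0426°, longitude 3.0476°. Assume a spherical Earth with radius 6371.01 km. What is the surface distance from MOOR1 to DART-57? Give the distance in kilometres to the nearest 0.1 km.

248.3 km

Δφ = -0.9564°,  Δλ = 3.4810°
a = sin²(Δφ/2) + cos φ₁ cos φ₂ sin²(Δλ/2) = 0.000380
c = 2·arcsin(√a) = 0.038974 rad = 2.2330°
d = R·c = 6371.01 × 0.038974 = 248.3 km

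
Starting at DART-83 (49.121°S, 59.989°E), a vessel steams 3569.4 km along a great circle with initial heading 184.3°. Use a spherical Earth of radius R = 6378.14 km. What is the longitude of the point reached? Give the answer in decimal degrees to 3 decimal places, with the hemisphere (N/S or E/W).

δ = d/R = 3569.4/6378.14 = 0.559630 rad
φ₂ = arcsin(sin φ₁ cos δ + cos φ₁ sin δ cos θ)
   = arcsin(-0.75609·0.84745 + 0.65446·0.53087·-0.99719) = -80.82701°
λ₂ = λ₁ + atan2(sin θ sin δ cos φ₁, cos δ − sin φ₁ sin φ₂) = 45.52997°

45.530°E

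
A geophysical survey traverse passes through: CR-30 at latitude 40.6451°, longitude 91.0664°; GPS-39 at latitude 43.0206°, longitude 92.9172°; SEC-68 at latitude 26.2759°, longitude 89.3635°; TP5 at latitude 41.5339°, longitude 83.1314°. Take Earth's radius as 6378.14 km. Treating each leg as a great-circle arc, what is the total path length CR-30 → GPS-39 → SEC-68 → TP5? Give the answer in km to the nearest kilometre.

CR-30→GPS-39: c = 0.047937 rad, d = 305.75 km
GPS-39→SEC-68: c = 0.296594 rad, d = 1891.72 km
SEC-68→TP5: c = 0.280981 rad, d = 1792.14 km
Total = 305.75 + 1891.72 + 1792.14 = 3989.60 km

3990 km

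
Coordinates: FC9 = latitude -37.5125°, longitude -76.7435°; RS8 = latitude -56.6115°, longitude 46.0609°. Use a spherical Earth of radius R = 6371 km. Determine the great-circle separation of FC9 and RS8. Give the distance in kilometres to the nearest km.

8253 km

Δφ = -19.0990°,  Δλ = 122.8044°
a = sin²(Δφ/2) + cos φ₁ cos φ₂ sin²(Δλ/2) = 0.364030
c = 2·arcsin(√a) = 1.295387 rad = 74.2202°
d = R·c = 6371 × 1.295387 = 8252.9 km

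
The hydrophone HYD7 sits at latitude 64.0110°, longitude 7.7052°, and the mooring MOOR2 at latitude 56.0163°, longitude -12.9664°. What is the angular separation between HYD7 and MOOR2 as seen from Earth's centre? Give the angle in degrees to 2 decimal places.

12.96°

Δφ = -7.9947°,  Δλ = -20.6716°
a = sin²(Δφ/2) + cos φ₁ cos φ₂ sin²(Δλ/2) = 0.012744
c = 2·arcsin(√a) = 0.226262 rad = 12.9638°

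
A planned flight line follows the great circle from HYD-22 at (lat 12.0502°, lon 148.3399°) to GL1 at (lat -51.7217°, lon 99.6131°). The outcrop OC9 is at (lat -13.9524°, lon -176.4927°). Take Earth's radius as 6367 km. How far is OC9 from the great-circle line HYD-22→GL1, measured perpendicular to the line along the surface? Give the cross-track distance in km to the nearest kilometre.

δ₁₃ = central angle HYD-22→OC9 = 0.758984 rad  (haversine)
θ₁₃ = bearing HYD-22→OC9 = 125.684°,  θ₁₂ = bearing HYD-22→GL1 = 208.626°
dₓₜ = R·arcsin(sin δ₁₃ · sin(θ₁₃ − θ₁₂)) = 6367·arcsin(0.68818·sin(-82.942°)) = -4786.840 km
|dₓₜ| = 4786.840 km

4787 km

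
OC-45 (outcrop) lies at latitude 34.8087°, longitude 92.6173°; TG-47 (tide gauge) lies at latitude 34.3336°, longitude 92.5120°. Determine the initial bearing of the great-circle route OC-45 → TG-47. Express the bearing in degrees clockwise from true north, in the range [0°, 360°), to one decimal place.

190.4°

Δλ = -0.1053°
y = sin Δλ · cos φ₂ = -0.001518
x = cos φ₁ sin φ₂ − sin φ₁ cos φ₂ cos Δλ = -0.008291
θ = atan2(y, x) = -169.6274° → 190.3726° (mod 360°)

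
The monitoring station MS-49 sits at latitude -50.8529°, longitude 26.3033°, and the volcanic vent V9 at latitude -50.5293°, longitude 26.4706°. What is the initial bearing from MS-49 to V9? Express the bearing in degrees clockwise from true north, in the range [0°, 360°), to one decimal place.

18.2°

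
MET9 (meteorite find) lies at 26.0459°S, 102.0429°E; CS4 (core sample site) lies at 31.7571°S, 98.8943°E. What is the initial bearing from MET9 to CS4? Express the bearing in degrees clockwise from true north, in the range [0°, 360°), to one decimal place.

205.0°

Δλ = -3.1486°
y = sin Δλ · cos φ₂ = -0.046703
x = cos φ₁ sin φ₂ − sin φ₁ cos φ₂ cos Δλ = -0.100078
θ = atan2(y, x) = -154.9833° → 205.0167° (mod 360°)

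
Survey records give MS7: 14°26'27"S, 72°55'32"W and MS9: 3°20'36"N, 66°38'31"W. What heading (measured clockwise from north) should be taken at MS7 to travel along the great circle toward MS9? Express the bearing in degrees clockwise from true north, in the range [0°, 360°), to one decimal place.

MS7: φ = -14.44083°, λ = -72.92556°
MS9: φ = +3.34333°, λ = -66.64194°
Δλ = 6.2836°
y = sin Δλ · cos φ₂ = 0.109264
x = cos φ₁ sin φ₂ − sin φ₁ cos φ₂ cos Δλ = 0.303937
θ = atan2(y, x) = 19.7733° → 19.7733° (mod 360°)

19.8°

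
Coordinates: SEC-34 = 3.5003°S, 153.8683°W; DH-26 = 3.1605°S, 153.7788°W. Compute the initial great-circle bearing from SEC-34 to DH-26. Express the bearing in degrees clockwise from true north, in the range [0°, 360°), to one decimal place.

Δλ = 0.0895°
y = sin Δλ · cos φ₂ = 0.001560
x = cos φ₁ sin φ₂ − sin φ₁ cos φ₂ cos Δλ = 0.005931
θ = atan2(y, x) = 14.7348° → 14.7348° (mod 360°)

14.7°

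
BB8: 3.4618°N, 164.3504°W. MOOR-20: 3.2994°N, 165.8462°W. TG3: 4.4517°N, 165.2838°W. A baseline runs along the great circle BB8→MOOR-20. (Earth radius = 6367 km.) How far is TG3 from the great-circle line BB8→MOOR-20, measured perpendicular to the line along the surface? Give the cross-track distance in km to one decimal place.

120.5 km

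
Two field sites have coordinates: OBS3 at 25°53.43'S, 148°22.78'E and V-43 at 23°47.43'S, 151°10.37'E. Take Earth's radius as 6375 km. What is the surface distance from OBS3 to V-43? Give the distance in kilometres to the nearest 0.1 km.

366.2 km

OBS3: φ = -25.89050°, λ = +148.37967°
V-43: φ = -23.79050°, λ = +151.17283°
Δφ = 2.1000°,  Δλ = 2.7932°
a = sin²(Δφ/2) + cos φ₁ cos φ₂ sin²(Δλ/2) = 0.000825
c = 2·arcsin(√a) = 0.057446 rad = 3.2914°
d = R·c = 6375 × 0.057446 = 366.2 km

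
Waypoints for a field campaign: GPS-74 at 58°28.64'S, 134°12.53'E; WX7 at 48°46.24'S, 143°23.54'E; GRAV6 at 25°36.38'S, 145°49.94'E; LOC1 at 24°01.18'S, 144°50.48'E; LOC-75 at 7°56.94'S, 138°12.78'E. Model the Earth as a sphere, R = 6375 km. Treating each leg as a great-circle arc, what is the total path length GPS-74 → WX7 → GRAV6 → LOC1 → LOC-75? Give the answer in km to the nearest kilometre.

5947 km

GPS-74: φ = -58.47733°, λ = +134.20883°
WX7: φ = -48.77067°, λ = +143.39233°
GRAV6: φ = -25.60633°, λ = +145.83233°
LOC1: φ = -24.01967°, λ = +144.84133°
LOC-75: φ = -7.94900°, λ = +138.21300°
GPS-74→WX7: c = 0.193865 rad, d = 1235.89 km
WX7→GRAV6: c = 0.405662 rad, d = 2586.09 km
GRAV6→LOC1: c = 0.031833 rad, d = 202.93 km
LOC1→LOC-75: c = 0.301560 rad, d = 1922.45 km
Total = 1235.89 + 2586.09 + 202.93 + 1922.45 = 5947.36 km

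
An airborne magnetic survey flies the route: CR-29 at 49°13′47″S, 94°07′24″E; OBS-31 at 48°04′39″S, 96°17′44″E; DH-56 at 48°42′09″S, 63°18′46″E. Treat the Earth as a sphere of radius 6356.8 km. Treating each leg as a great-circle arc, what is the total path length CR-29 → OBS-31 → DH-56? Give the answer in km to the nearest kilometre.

2616 km

CR-29: φ = -49.22972°, λ = +94.12333°
OBS-31: φ = -48.07750°, λ = +96.29556°
DH-56: φ = -48.70250°, λ = +63.31278°
CR-29→OBS-31: c = 0.032118 rad, d = 204.16 km
OBS-31→DH-56: c = 0.379430 rad, d = 2411.96 km
Total = 204.16 + 2411.96 = 2616.13 km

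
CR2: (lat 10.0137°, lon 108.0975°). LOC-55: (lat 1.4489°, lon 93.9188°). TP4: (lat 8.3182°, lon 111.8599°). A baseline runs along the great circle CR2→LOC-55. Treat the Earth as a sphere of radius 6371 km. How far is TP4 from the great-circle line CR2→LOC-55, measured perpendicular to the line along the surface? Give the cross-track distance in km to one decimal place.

370.1 km

δ₁₃ = central angle CR2→TP4 = 0.071260 rad  (haversine)
θ₁₃ = bearing CR2→TP4 = 114.227°,  θ₁₂ = bearing CR2→LOC-55 = 239.605°
dₓₜ = R·arcsin(sin δ₁₃ · sin(θ₁₃ − θ₁₂)) = 6371·arcsin(0.07120·sin(-125.378°)) = -370.059 km
|dₓₜ| = 370.059 km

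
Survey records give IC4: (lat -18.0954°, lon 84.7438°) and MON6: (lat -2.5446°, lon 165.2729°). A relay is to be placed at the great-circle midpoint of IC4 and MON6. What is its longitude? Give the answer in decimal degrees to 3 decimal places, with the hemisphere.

126.215°E

Bx = cos φ₂ cos Δλ = 0.164384,  By = cos φ₂ sin Δλ = 0.985397
φₘ = atan2(sin φ₁ + sin φ₂, √((cos φ₁ + Bx)² + By²)) = -13.41865°
λₘ = λ₁ + atan2(By, cos φ₁ + Bx) = 126.21480°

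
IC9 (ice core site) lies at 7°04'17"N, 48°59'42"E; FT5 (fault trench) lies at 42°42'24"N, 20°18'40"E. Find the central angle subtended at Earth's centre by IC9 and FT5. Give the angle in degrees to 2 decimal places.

43.68°

IC9: φ = +7.07139°, λ = +48.99500°
FT5: φ = +42.70667°, λ = +20.31111°
Δφ = 35.6353°,  Δλ = -28.6839°
a = sin²(Δφ/2) + cos φ₁ cos φ₂ sin²(Δλ/2) = 0.138375
c = 2·arcsin(√a) = 0.762299 rad = 43.6765°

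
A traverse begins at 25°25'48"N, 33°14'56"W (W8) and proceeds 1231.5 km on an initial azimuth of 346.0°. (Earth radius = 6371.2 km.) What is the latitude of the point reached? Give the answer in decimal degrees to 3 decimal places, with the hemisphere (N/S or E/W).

36.138°N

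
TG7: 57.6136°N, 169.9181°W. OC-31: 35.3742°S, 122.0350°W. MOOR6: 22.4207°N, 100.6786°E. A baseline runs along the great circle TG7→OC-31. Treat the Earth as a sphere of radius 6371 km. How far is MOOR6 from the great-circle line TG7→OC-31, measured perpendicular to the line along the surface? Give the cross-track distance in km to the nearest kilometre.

4152 km

δ₁₃ = central angle TG7→MOOR6 = 1.237420 rad  (haversine)
θ₁₃ = bearing TG7→MOOR6 = 281.981°,  θ₁₂ = bearing TG7→OC-31 = 141.917°
dₓₜ = R·arcsin(sin δ₁₃ · sin(θ₁₃ − θ₁₂)) = 6371·arcsin(0.94494·sin(140.064°)) = 4152.405 km
|dₓₜ| = 4152.405 km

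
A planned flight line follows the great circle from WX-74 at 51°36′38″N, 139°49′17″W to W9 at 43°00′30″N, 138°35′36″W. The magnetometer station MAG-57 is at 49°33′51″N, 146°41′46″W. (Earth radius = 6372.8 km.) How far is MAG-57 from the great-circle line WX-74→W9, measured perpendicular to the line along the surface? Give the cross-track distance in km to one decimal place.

WX-74: φ = +51.61056°, λ = -139.82139°
W9: φ = +43.00833°, λ = -138.59333°
MAG-57: φ = +49.56417°, λ = -146.69611°
δ₁₃ = central angle WX-74→MAG-57 = 0.084092 rad  (haversine)
θ₁₃ = bearing WX-74→MAG-57 = 247.566°,  θ₁₂ = bearing WX-74→W9 = 174.013°
dₓₜ = R·arcsin(sin δ₁₃ · sin(θ₁₃ − θ₁₂)) = 6372.8·arcsin(0.08399·sin(73.553°)) = 513.924 km
|dₓₜ| = 513.924 km

513.9 km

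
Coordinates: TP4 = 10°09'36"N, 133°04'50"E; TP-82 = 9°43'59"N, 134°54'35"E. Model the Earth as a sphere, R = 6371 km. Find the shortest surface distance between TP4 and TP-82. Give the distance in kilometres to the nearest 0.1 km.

205.9 km

TP4: φ = +10.16000°, λ = +133.08056°
TP-82: φ = +9.73306°, λ = +134.90972°
Δφ = -0.4269°,  Δλ = 1.8292°
a = sin²(Δφ/2) + cos φ₁ cos φ₂ sin²(Δλ/2) = 0.000261
c = 2·arcsin(√a) = 0.032316 rad = 1.8516°
d = R·c = 6371 × 0.032316 = 205.9 km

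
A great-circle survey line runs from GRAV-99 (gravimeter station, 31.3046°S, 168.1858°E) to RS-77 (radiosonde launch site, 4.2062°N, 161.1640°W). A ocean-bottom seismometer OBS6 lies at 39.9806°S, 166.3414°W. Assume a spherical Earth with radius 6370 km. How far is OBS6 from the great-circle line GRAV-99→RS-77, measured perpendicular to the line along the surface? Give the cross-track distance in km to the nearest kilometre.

δ₁₃ = central angle GRAV-99→OBS6 = 0.389990 rad  (haversine)
θ₁₃ = bearing GRAV-99→OBS6 = 119.906°,  θ₁₂ = bearing GRAV-99→RS-77 = 44.998°
dₓₜ = R·arcsin(sin δ₁₃ · sin(θ₁₃ − θ₁₂)) = 6370·arcsin(0.38018·sin(74.908°)) = 2394.193 km
|dₓₜ| = 2394.193 km

2394 km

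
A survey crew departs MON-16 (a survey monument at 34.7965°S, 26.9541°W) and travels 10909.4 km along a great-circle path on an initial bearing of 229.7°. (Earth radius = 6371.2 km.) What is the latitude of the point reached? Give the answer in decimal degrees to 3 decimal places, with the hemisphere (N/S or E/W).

26.445°S

δ = d/R = 10909.4/6371.2 = 1.712299 rad
φ₂ = arcsin(sin φ₁ cos δ + cos φ₁ sin δ cos θ)
   = arcsin(-0.57066·-0.14103 + 0.82118·0.99001·-0.64679) = -26.44533°
λ₂ = λ₁ + atan2(sin θ sin δ cos φ₁, cos δ − sin φ₁ sin φ₂) = -149.46519°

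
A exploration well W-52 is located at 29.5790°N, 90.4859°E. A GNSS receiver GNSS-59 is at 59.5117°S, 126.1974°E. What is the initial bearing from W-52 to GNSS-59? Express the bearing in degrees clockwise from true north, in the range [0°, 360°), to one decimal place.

162.7°

Δλ = 35.7115°
y = sin Δλ · cos φ₂ = 0.296150
x = cos φ₁ sin φ₂ − sin φ₁ cos φ₂ cos Δλ = -0.952782
θ = atan2(y, x) = 162.7334° → 162.7334° (mod 360°)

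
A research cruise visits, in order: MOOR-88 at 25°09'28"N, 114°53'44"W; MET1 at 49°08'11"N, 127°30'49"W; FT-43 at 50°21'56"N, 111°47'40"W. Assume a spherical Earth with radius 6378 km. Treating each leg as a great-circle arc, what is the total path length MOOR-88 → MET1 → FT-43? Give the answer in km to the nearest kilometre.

4022 km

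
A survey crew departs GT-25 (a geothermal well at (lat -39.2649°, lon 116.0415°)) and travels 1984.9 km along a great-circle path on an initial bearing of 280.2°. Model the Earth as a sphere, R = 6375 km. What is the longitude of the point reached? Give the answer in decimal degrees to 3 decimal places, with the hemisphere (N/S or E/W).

94.691°E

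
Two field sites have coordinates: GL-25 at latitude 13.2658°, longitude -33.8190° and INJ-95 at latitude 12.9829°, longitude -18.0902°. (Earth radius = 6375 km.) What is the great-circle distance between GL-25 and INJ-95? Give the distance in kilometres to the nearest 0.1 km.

Δφ = -0.2829°,  Δλ = 15.7288°
a = sin²(Δφ/2) + cos φ₁ cos φ₂ sin²(Δλ/2) = 0.017763
c = 2·arcsin(√a) = 0.267350 rad = 15.3181°
d = R·c = 6375 × 0.267350 = 1704.4 km

1704.4 km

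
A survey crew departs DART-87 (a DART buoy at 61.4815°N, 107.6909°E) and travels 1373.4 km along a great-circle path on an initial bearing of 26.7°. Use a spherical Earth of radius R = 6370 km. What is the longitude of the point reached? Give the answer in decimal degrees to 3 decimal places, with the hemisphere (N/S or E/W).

δ = d/R = 1373.4/6370 = 0.215604 rad
φ₂ = arcsin(sin φ₁ cos δ + cos φ₁ sin δ cos θ)
   = arcsin(0.87866·0.97685 + 0.47744·0.21394·0.89337) = 71.72661°
λ₂ = λ₁ + atan2(sin θ sin δ cos φ₁, cos δ − sin φ₁ sin φ₂) = 125.54371°

125.544°E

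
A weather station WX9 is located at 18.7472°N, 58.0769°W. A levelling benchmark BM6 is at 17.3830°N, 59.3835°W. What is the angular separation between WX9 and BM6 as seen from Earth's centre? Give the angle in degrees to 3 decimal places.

1.845°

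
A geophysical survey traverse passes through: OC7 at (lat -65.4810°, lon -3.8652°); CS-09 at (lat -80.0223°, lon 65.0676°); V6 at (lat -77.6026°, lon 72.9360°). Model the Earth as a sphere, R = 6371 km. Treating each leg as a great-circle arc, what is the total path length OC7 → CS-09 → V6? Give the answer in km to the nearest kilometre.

2852 km

OC7→CS-09: c = 0.397815 rad, d = 2534.48 km
CS-09→V6: c = 0.049842 rad, d = 317.54 km
Total = 2534.48 + 317.54 = 2852.02 km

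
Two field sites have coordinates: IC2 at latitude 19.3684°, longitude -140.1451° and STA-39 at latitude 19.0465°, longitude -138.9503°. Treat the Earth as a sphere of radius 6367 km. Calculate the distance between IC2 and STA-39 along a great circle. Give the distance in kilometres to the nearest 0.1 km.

Δφ = -0.3219°,  Δλ = 1.1948°
a = sin²(Δφ/2) + cos φ₁ cos φ₂ sin²(Δλ/2) = 0.000105
c = 2·arcsin(√a) = 0.020478 rad = 1.1733°
d = R·c = 6367 × 0.020478 = 130.4 km

130.4 km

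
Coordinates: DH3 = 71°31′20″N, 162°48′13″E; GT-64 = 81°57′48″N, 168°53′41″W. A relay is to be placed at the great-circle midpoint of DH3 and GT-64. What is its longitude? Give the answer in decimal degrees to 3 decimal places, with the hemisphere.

171.370°E

DH3: φ = +71.52222°, λ = +162.80361°
GT-64: φ = +81.96333°, λ = -168.89472°
Bx = cos φ₂ cos Δλ = 0.123095,  By = cos φ₂ sin Δλ = 0.066284
φₘ = atan2(sin φ₁ + sin φ₂, √((cos φ₁ + Bx)² + By²)) = 77.07216°
λₘ = λ₁ + atan2(By, cos φ₁ + Bx) = 171.36998°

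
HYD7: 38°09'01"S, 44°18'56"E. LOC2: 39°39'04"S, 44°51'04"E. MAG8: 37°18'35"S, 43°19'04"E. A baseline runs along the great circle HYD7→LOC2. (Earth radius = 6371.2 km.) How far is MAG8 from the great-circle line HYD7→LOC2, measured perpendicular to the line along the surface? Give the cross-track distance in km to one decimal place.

HYD7: φ = -38.15028°, λ = +44.31556°
LOC2: φ = -39.65111°, λ = +44.85111°
MAG8: φ = -37.30972°, λ = +43.31778°
δ₁₃ = central angle HYD7→MAG8 = 0.020122 rad  (haversine)
θ₁₃ = bearing HYD7→MAG8 = 316.501°,  θ₁₂ = bearing HYD7→LOC2 = 164.647°
dₓₜ = R·arcsin(sin δ₁₃ · sin(θ₁₃ − θ₁₂)) = 6371.2·arcsin(0.02012·sin(151.853°)) = 60.475 km
|dₓₜ| = 60.475 km

60.5 km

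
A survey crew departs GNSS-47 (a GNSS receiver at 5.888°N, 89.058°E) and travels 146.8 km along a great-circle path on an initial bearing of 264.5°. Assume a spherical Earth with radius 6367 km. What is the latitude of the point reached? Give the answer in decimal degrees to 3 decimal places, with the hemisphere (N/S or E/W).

5.760°N

δ = d/R = 146.8/6367 = 0.023056 rad
φ₂ = arcsin(sin φ₁ cos δ + cos φ₁ sin δ cos θ)
   = arcsin(0.10258·0.99973 + 0.99472·0.02305·-0.09585) = 5.75984°
λ₂ = λ₁ + atan2(sin θ sin δ cos φ₁, cos δ − sin φ₁ sin φ₂) = 87.73638°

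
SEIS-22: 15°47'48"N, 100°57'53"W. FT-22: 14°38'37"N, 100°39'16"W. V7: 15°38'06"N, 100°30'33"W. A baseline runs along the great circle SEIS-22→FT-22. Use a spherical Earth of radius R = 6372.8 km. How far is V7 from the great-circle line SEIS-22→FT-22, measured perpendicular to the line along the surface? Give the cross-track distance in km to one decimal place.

42.7 km

SEIS-22: φ = +15.79667°, λ = -100.96472°
FT-22: φ = +14.64361°, λ = -100.65444°
V7: φ = +15.63500°, λ = -100.50917°
δ₁₃ = central angle SEIS-22→V7 = 0.008157 rad  (haversine)
θ₁₃ = bearing SEIS-22→V7 = 110.175°,  θ₁₂ = bearing SEIS-22→FT-22 = 165.403°
dₓₜ = R·arcsin(sin δ₁₃ · sin(θ₁₃ − θ₁₂)) = 6372.8·arcsin(0.00816·sin(-55.228°)) = -42.702 km
|dₓₜ| = 42.702 km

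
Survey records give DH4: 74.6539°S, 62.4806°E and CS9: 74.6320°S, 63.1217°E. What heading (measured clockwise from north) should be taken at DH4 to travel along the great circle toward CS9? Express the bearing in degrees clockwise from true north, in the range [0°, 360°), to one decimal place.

83.0°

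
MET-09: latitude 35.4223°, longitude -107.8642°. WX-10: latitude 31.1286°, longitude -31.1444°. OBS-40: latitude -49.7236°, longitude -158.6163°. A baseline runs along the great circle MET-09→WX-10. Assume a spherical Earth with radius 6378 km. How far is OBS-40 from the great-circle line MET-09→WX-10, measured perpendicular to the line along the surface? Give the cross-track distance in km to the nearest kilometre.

δ₁₃ = central angle MET-09→OBS-40 = 1.679905 rad  (haversine)
θ₁₃ = bearing MET-09→OBS-40 = 210.241°,  θ₁₂ = bearing MET-09→WX-10 = 69.753°
dₓₜ = R·arcsin(sin δ₁₃ · sin(θ₁₃ − θ₁₂)) = 6378·arcsin(0.99405·sin(140.488°)) = 4367.177 km
|dₓₜ| = 4367.177 km

4367 km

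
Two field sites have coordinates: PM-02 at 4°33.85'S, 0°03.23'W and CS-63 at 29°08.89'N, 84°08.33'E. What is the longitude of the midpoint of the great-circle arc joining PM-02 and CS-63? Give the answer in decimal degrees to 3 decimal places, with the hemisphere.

38.629°E

PM-02: φ = -4.56417°, λ = -0.05383°
CS-63: φ = +29.14817°, λ = +84.13883°
Bx = cos φ₂ cos Δλ = 0.088370,  By = cos φ₂ sin Δλ = 0.868881
φₘ = atan2(sin φ₁ + sin φ₂, √((cos φ₁ + Bx)² + By²)) = 16.33705°
λₘ = λ₁ + atan2(By, cos φ₁ + Bx) = 38.62920°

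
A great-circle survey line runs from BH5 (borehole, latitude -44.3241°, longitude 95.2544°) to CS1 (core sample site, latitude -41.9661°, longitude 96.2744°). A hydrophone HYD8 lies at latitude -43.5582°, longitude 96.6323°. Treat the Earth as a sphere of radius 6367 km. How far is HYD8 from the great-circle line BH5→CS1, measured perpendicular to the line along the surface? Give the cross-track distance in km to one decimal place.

79.8 km

δ₁₃ = central angle BH5→HYD8 = 0.021875 rad  (haversine)
θ₁₃ = bearing BH5→HYD8 = 52.813°,  θ₁₂ = bearing BH5→CS1 = 17.867°
dₓₜ = R·arcsin(sin δ₁₃ · sin(θ₁₃ − θ₁₂)) = 6367·arcsin(0.02187·sin(34.946°)) = 79.776 km
|dₓₜ| = 79.776 km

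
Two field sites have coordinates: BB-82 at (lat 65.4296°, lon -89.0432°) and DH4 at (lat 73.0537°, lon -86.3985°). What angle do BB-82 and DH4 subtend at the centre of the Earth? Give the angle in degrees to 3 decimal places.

Δφ = 7.6241°,  Δλ = 2.6447°
a = sin²(Δφ/2) + cos φ₁ cos φ₂ sin²(Δλ/2) = 0.004485
c = 2·arcsin(√a) = 0.134035 rad = 7.6796°

7.680°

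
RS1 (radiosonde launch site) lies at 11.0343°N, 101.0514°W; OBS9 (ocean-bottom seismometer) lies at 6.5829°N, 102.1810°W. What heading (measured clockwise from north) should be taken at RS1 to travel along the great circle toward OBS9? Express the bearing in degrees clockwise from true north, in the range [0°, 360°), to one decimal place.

194.2°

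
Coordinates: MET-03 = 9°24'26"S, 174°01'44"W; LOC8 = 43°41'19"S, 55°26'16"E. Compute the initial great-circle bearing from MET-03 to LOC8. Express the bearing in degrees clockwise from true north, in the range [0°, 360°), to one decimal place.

215.9°

MET-03: φ = -9.40722°, λ = -174.02889°
LOC8: φ = -43.68861°, λ = +55.43778°
Δλ = -130.5333°
y = sin Δλ · cos φ₂ = -0.549580
x = cos φ₁ sin φ₂ − sin φ₁ cos φ₂ cos Δλ = -0.758261
θ = atan2(y, x) = -144.0658° → 215.9342° (mod 360°)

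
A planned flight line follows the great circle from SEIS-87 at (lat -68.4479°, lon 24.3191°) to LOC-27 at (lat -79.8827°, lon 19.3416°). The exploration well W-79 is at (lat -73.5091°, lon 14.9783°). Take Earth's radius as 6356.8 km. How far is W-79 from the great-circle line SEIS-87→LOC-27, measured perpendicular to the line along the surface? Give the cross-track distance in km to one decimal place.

247.5 km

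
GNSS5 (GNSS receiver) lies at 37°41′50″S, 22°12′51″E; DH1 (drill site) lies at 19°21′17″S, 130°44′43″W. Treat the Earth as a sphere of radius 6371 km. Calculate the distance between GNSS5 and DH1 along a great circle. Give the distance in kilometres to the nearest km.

GNSS5: φ = -37.69722°, λ = +22.21417°
DH1: φ = -19.35472°, λ = -130.74528°
Δφ = 18.3425°,  Δλ = -152.9594°
a = sin²(Δφ/2) + cos φ₁ cos φ₂ sin²(Δλ/2) = 0.731135
c = 2·arcsin(√a) = 2.051351 rad = 117.5337°
d = R·c = 6371 × 2.051351 = 13069.2 km

13069 km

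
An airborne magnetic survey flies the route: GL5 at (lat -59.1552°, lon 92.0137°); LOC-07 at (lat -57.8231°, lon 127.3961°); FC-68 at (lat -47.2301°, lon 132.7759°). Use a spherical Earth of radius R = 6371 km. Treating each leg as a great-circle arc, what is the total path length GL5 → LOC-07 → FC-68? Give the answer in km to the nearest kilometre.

3269 km

GL5→LOC-07: c = 0.319791 rad, d = 2037.39 km
LOC-07→FC-68: c = 0.193356 rad, d = 1231.87 km
Total = 2037.39 + 1231.87 = 3269.26 km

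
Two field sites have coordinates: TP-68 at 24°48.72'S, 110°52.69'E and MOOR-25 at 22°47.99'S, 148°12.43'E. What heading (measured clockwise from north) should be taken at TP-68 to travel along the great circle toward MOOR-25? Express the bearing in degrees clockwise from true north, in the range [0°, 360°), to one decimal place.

94.5°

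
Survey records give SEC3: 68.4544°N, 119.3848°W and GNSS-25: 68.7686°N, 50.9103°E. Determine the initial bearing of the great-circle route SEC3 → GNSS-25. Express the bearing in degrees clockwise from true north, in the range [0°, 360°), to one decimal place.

5.2°

Δλ = 170.2951°
y = sin Δλ · cos φ₂ = 0.061047
x = cos φ₁ sin φ₂ − sin φ₁ cos φ₂ cos Δλ = 0.674326
θ = atan2(y, x) = 5.1729° → 5.1729° (mod 360°)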